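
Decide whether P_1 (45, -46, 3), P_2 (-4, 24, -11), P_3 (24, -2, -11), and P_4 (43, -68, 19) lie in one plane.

No

A normal to the plane through P_1, P_2, P_3 is n = P_1P_2 × P_1P_3 = (-364, -392, -686).
The plane has equation n·P = -406. For P_4: n·P_4 = -2030.
-2030 ≠ -406, so P_4 is off the plane.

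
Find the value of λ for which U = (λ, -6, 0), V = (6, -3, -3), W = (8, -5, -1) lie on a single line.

9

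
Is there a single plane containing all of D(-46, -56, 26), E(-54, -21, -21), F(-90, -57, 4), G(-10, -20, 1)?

The four points are coplanar iff the 3×3 determinant with rows DE, DF, DG is zero.
Rows: (-8, 35, -47), (-44, -1, -22), (36, 36, -25).
Expanding along the first row: (-8)(817) − (35)(1892) + (-47)(-1548) = 0.
Zero determinant ⇒ coplanar.

Yes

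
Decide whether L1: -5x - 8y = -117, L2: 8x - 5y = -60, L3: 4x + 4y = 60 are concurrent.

No

The three lines meet at one point iff the augmented coefficient matrix [aᵢ bᵢ cᵢ] has rank < 3, i.e. its determinant vanishes.
Here the determinant is -24.
Nonzero, so no common point exists.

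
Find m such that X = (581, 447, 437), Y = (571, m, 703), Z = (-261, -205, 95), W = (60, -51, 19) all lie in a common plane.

Normal to plane XZW: n = (102220, -173774, 79624); plane equation n·P = 16508530.
Requiring n·Y = 16508530: (-173774)m + (114343292) = 16508530.
So m = 563.

563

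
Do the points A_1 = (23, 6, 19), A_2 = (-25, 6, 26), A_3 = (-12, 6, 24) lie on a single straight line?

A_1A_2 = (-48, 0, 7), A_1A_3 = (-35, 0, 5).
A_1A_2 × A_1A_3 = (0, -5, 0).
The cross product is nonzero, so the points do not lie on one line.

No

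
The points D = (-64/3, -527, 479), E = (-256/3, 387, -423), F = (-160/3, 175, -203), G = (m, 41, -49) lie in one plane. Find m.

-28/3

Normal to plane DEF: n = (9856, -14784, -15680); plane equation n·P = 210560/3.
Requiring n·G = 210560/3: (9856)m + (162176) = 210560/3.
So m = -28/3.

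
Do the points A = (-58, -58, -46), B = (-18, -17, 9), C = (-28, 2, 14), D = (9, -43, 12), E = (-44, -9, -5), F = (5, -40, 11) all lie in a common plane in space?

The plane through A, B, C has normal n = AB × AC = (-840, -750, 1170) and equation n·P = 38400.
Checking the remaining points: n·D = 38730, n·E = 37860, n·F = 38670.
Since n·D = 38730 ≠ 38400, D is off the plane and the points are not all coplanar.

No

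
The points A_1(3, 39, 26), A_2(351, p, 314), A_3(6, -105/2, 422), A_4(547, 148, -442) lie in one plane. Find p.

Normal to plane A_1A_3A_4: n = (-342, 216828, 50103); plane equation n·P = 9757944.
Requiring n·A_2 = 9757944: (216828)p + (15612300) = 9757944.
So p = -27.

-27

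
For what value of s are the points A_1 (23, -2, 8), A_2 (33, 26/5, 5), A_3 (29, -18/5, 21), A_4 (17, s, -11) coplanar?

2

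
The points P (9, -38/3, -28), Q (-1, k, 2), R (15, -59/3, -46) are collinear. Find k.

-1

Collinearity requires PQ × PR = 0; each component is linear in k.
The x-component gives (-18)k + (-18) = 0, so k = -1.
The remaining components then also vanish.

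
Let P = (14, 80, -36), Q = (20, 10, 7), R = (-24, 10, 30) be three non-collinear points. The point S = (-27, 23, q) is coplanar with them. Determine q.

23

The plane through P, Q, R has equation −1610x − 2030y − 3080z = -74060.
Substituting S: (-3080)q + (-3220) = -74060, so q = 23.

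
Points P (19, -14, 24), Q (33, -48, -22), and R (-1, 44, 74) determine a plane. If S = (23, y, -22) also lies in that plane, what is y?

-4

Coplanarity requires PQ · (PR × PS) = 0.
PQ = (14, -34, -46), PR = (-20, 58, 50); the triple product is linear in y with coefficient 220 and constant term 880.
Setting it to zero: y = -4.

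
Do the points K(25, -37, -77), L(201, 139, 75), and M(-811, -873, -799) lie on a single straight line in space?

Yes

KL = (176, 176, 152), KM = (-836, -836, -722).
Each component of KM is -19/4 times the corresponding component of KL, so KM = -19/4·KL and the points are collinear.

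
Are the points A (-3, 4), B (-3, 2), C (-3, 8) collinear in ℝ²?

Yes

AB = (0, -2), AC = (0, 4).
Checking proportionality: AC = -2·AB, so the vectors are parallel and the points are collinear.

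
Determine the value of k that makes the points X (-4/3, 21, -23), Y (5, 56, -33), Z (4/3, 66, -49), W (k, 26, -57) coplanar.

Normal to plane XYZ: n = (-460, 138, 575/3); plane equation n·P = -897.
Requiring n·W = -897: (-460)k + (-7337) = -897.
So k = -14.

-14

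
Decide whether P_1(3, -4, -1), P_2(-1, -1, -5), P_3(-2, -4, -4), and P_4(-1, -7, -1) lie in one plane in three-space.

The four points are coplanar iff the 3×3 determinant with rows P_1P_2, P_1P_3, P_1P_4 is zero.
Rows: (-4, 3, -4), (-5, 0, -3), (-4, -3, 0).
Expanding along the first row: (-4)(-9) − (3)(-12) + (-4)(15) = 12.
Nonzero ⇒ not coplanar.

No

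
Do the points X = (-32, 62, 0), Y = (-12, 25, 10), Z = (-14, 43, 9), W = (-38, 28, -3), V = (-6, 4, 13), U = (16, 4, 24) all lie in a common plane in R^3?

The plane through X, Y, Z has normal n = XY × XZ = (-143, 0, 286) and equation n·P = 4576.
Checking the remaining points: n·W = 4576, n·V = 4576, n·U = 4576.
All equal 4576, so all 6 points lie in one plane.

Yes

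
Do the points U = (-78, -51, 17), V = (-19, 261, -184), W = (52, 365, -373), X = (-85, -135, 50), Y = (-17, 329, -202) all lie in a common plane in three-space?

The plane through U, V, W has normal n = UV × UW = (-38064, -3120, -16016) and equation n·P = 2855840.
Checking the remaining points: n·X = 2855840, n·Y = 2855840.
All equal 2855840, so all 5 points lie in one plane.

Yes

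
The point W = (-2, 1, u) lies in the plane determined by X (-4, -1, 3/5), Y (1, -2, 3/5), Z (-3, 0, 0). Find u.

-3/5

The plane through X, Y, Z has equation (3/5)x + 3y + 6z = -9/5.
Substituting W: (6)u + (9/5) = -9/5, so u = -3/5.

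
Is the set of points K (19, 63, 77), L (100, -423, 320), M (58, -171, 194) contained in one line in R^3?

KL = (81, -486, 243), KM = (39, -234, 117).
KL × KM = (0, 0, 0).
The cross product vanishes, so the three points are collinear.

Yes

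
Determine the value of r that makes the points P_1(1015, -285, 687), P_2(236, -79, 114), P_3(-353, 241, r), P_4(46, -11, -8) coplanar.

-155

Normal to plane P_1P_2P_4: n = (13832, 13832, -13832); plane equation n·P = 594776.
Requiring n·P_3 = 594776: (-13832)r + (-1549184) = 594776.
So r = -155.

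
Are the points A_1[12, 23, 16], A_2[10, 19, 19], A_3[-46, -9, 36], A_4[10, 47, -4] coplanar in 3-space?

A normal to the plane through A_1, A_2, A_3 is n = A_1A_2 × A_1A_3 = (16, -134, -168).
The plane has equation n·P = -5578. For A_4: n·A_4 = -5466.
-5466 ≠ -5578, so A_4 is off the plane.

No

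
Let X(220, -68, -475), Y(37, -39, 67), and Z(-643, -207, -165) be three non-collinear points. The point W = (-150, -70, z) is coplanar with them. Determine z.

127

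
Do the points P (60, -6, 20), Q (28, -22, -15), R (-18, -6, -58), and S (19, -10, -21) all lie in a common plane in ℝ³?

With P as base: PQ = (-32, -16, -35), PR = (-78, 0, -78), PS = (-41, -4, -41).
PR × PS = (-312, 0, 312).
PQ · (PR × PS) = -936.
Since -936 ≠ 0, the four points are not coplanar.

No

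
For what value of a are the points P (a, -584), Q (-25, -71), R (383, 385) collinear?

-484

Collinearity: (P − Q) must be parallel to (R − Q) = (408, 456).
Cross-multiplying the components: (a − (-25))·(456) = (-513)·(408).
Solving gives a = -484.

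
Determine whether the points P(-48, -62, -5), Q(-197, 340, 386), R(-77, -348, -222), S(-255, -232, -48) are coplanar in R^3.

The four points are coplanar iff the 3×3 determinant with rows PQ, PR, PS is zero.
Rows: (-149, 402, 391), (-29, -286, -217), (-207, -170, -43).
Expanding along the first row: (-149)(-24592) − (402)(-43672) + (391)(-54272) = 0.
Zero determinant ⇒ coplanar.

Yes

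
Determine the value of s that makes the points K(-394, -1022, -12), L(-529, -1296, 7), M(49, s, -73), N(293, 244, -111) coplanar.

Coplanarity ⇔ det[KL; KM; KN] = 0.
Expanding, this is linear in s: (312)s + (14976) = 0.
So s = -48.

-48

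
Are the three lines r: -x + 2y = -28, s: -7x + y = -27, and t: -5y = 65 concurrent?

Intersecting r and s: solving the 2×2 system gives (x, y) = (2, -13).
Substitute into t: (0)(2) + (-5)(-13) = 65.
This equals 65, so (2, -13) lies on all three lines and they are concurrent.

Yes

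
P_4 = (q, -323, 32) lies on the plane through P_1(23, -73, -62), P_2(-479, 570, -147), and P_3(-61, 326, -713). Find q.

195

Coplanarity requires P_1P_2 · (P_1P_3 × P_1P_4) = 0.
P_1P_2 = (-502, 643, -85), P_1P_3 = (-84, 399, -651); the triple product is linear in q with coefficient -384678 and constant term 75012210.
Setting it to zero: q = 195.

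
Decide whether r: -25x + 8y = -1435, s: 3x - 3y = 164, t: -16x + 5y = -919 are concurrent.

No

Intersecting r and s: solving the 2×2 system gives (x, y) = (2993/51, 205/51).
Substitute into t: (-16)(2993/51) + (5)(205/51) = -15621/17.
But t requires -919 ≠ -15621/17, so the three lines have no common point.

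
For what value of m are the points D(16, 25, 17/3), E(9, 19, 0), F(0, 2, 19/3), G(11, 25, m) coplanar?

The points are coplanar iff DE · (DF × DG) = 0.
Expanding, this is linear in m: (65)m + (910/3) = 0.
So m = -14/3.

-14/3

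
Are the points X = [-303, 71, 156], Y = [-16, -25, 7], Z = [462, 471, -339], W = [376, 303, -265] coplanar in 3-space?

Yes

The four points are coplanar iff the 3×3 determinant with rows XY, XZ, XW is zero.
Rows: (287, -96, -149), (765, 400, -495), (679, 232, -421).
Expanding along the first row: (287)(-53560) − (-96)(14040) + (-149)(-94120) = 0.
Zero determinant ⇒ coplanar.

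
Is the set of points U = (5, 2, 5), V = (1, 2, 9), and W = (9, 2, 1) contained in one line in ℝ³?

Yes

UV = (-4, 0, 4), UW = (4, 0, -4).
Each component of UW is -1 times the corresponding component of UV, so UW = -1·UV and the points are collinear.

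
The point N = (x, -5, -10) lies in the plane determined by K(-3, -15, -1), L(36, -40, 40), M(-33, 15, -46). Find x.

11

The plane through K, L, M has equation −105x + 525y + 420z = -7980.
Substituting N: (-105)x + (-6825) = -7980, so x = 11.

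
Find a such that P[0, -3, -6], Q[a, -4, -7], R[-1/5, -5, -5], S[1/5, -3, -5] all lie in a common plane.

-2/5

Normal to plane PRS: n = (-2, 2/5, 2/5); plane equation n·X = -18/5.
Requiring n·Q = -18/5: (-2)a + (-22/5) = -18/5.
So a = -2/5.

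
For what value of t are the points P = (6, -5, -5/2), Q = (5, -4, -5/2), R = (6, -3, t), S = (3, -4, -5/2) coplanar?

Coplanarity ⇔ det[PQ; PR; PS] = 0.
Expanding, this is linear in t: (-2)t + (-5) = 0.
So t = -5/2.

-5/2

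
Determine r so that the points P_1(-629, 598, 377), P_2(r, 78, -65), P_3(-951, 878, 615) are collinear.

Direction P_1P_3 = (-322, 280, 238). From the y-coordinate of P_2, the parameter along the line is τ = (78 − 598)/280 = -13/7.
Then r = (-629) + (-13/7)·(-322) = -31.

-31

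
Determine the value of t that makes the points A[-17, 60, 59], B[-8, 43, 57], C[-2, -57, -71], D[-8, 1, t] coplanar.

The points are coplanar iff AB · (AC × AD) = 0.
Expanding, this is linear in t: (-798)t + (-2394) = 0.
So t = -3.

-3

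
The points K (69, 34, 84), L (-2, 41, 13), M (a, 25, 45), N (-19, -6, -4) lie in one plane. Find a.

30

Normal to plane KLN: n = (-3456, 0, 3456); plane equation n·P = 51840.
Requiring n·M = 51840: (-3456)a + (155520) = 51840.
So a = 30.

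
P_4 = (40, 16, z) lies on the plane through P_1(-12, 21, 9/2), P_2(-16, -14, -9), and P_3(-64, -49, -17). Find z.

A normal to the plane is n = P_1P_2 × P_1P_3 = (-385/2, 616, -1540).
P_4 lies in the plane iff n · P_1P_4 = 0.
This gives (-1540)z + (-6160) = 0, so z = -4.

-4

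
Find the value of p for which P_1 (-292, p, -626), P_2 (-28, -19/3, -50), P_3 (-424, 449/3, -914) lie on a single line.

293/3

Collinearity requires P_1P_2 × P_1P_3 = 0; each component is linear in p.
The x-component gives (864)p + (-84384) = 0, so p = 293/3.
The remaining components then also vanish.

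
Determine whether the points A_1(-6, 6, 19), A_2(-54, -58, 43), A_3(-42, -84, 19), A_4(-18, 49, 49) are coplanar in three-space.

With A_1 as base: A_1A_2 = (-48, -64, 24), A_1A_3 = (-36, -90, 0), A_1A_4 = (-12, 43, 30).
A_1A_3 × A_1A_4 = (-2700, 1080, -2628).
A_1A_2 · (A_1A_3 × A_1A_4) = -2592.
Since -2592 ≠ 0, the four points are not coplanar.

No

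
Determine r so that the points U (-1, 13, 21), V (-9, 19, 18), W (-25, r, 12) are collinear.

Direction UV = (-8, 6, -3). From the x-coordinate of W, the parameter along the line is τ = (-25 − (-1))/(-8) = 3.
Then r = 13 + 3·(6) = 31.

31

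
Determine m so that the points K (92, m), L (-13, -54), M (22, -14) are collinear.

66

Collinearity: (K − L) must be parallel to (M − L) = (35, 40).
Cross-multiplying the components: (m − (-54))·(35) = (105)·(40).
Solving gives m = 66.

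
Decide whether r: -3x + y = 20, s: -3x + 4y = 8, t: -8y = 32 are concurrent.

The three lines meet at one point iff the augmented coefficient matrix [aᵢ bᵢ cᵢ] has rank < 3, i.e. its determinant vanishes.
Here the determinant is 0.
It vanishes, so the lines are concurrent at (-8, -4).

Yes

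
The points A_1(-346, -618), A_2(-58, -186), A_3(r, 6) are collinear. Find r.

70

The three points are collinear iff det[A_1A_2; A_1A_3] = 0.
This determinant is linear in r: (-432)r + (30240) = 0, so r = 70.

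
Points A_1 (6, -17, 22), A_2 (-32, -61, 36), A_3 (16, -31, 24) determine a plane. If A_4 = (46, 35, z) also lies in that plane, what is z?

6

Coplanarity requires A_1A_2 · (A_1A_3 × A_1A_4) = 0.
A_1A_2 = (-38, -44, 14), A_1A_3 = (10, -14, 2); the triple product is linear in z with coefficient 972 and constant term -5832.
Setting it to zero: z = 6.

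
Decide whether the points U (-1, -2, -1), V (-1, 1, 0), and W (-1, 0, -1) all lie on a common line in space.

UV = (0, 3, 1), UW = (0, 2, 0).
Comparing components 2 and 3: (3)(0) − (1)(2) = -2 ≠ 0, so UV and UW are not parallel and the points are not collinear.

No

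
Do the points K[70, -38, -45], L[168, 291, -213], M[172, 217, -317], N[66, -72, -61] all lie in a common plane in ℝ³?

Yes

A normal to the plane through K, L, M is n = KL × KM = (-46648, 9520, -8568).
The plane has equation n·P = -3241560. For N: n·N = -3241560.
Equal, so N lies in the plane and all four are coplanar.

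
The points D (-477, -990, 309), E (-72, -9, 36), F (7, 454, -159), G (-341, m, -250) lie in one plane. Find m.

235

Normal to plane DEF: n = (-64896, 57408, 110016); plane equation n·P = 8116416.
Requiring n·G = 8116416: (57408)m + (-5374464) = 8116416.
So m = 235.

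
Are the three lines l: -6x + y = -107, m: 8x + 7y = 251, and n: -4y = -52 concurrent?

Intersecting l and m: solving the 2×2 system gives (x, y) = (20, 13).
Substitute into n: (0)(20) + (-4)(13) = -52.
This equals -52, so (20, 13) lies on all three lines and they are concurrent.

Yes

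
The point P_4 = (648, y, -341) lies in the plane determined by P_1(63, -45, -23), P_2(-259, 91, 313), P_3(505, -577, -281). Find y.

Coplanarity requires P_1P_2 · (P_1P_3 × P_1P_4) = 0.
P_1P_2 = (-322, 136, 336), P_1P_3 = (442, -532, -258); the triple product is linear in y with coefficient 65436 and constant term 51629004.
Setting it to zero: y = -789.

-789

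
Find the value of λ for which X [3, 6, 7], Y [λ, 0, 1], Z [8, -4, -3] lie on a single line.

6

Collinearity requires XY × XZ = 0; each component is linear in λ.
The y-component gives (10)λ + (-60) = 0, so λ = 6.
The remaining components then also vanish.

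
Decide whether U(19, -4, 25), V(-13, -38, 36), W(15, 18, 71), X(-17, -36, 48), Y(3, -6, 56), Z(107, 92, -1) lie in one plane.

Yes

The plane through U, V, W has normal n = UV × UW = (-1806, 1428, -840) and equation n·P = -61026.
Checking the remaining points: n·X = -61026, n·Y = -61026, n·Z = -61026.
All equal -61026, so all 6 points lie in one plane.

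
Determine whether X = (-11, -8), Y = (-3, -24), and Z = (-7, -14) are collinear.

XY = (8, -16), XZ = (4, -6).
Twice the signed area of △XYZ is (8)(-6) − (-16)(4) = 16.
The area is nonzero, so the three points are not collinear.

No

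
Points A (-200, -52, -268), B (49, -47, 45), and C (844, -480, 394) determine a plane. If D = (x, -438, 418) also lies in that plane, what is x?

Coplanarity requires AB · (AC × AD) = 0.
AB = (249, 5, 313), AC = (1044, -428, 662); the triple product is linear in x with coefficient 137274 and constant term -111741036.
Setting it to zero: x = 814.

814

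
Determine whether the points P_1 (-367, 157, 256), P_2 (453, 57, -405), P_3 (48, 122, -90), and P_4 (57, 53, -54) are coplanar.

No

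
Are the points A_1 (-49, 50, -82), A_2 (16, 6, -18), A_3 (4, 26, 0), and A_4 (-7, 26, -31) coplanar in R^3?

No

With A_1 as base: A_1A_2 = (65, -44, 64), A_1A_3 = (53, -24, 82), A_1A_4 = (42, -24, 51).
A_1A_3 × A_1A_4 = (744, 741, -264).
A_1A_2 · (A_1A_3 × A_1A_4) = -1140.
Since -1140 ≠ 0, the four points are not coplanar.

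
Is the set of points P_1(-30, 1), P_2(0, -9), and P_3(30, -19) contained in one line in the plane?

Yes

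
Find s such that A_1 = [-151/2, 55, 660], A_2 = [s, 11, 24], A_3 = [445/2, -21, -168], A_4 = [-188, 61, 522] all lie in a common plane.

Coplanarity ⇔ det[A_1A_2; A_1A_3; A_1A_4] = 0.
Expanding, this is linear in s: (15456)s + (-440496) = 0.
So s = 57/2.

57/2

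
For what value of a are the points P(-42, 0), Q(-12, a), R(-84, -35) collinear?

The three points are collinear iff det[PQ; PR] = 0.
This determinant is linear in a: (42)a + (-1050) = 0, so a = 25.

25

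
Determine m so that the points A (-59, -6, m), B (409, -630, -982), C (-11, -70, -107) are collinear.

-7

Collinearity requires AB × AC = 0; each component is linear in m.
The x-component gives (560)m + (3920) = 0, so m = -7.
The remaining components then also vanish.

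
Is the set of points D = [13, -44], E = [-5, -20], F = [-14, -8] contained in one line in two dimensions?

DE = (-18, 24), DF = (-27, 36).
Checking proportionality: DF = 3/2·DE, so the vectors are parallel and the points are collinear.

Yes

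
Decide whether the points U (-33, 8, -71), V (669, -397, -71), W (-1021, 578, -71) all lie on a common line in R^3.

Yes

UV = (702, -405, 0), UW = (-988, 570, 0).
UV × UW = (0, 0, 0).
The cross product vanishes, so the three points are collinear.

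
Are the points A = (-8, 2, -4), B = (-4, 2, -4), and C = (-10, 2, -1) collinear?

No

AB = (4, 0, 0), AC = (-2, 0, 3).
Comparing components 3 and 1: (0)(-2) − (4)(3) = -12 ≠ 0, so AB and AC are not parallel and the points are not collinear.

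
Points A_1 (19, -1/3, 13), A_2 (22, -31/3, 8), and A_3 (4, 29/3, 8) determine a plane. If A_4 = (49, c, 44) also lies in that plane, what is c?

23/3

A normal to the plane is n = A_1A_2 × A_1A_3 = (100, 90, -120).
A_4 lies in the plane iff n · A_1A_4 = 0.
This gives (90)c + (-690) = 0, so c = 23/3.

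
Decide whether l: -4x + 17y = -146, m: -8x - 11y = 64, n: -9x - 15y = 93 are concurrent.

No

Intersecting l and m: solving the 2×2 system gives (x, y) = (259/90, -356/45).
Substitute into n: (-9)(259/90) + (-15)(-356/45) = 2783/30.
But n requires 93 ≠ 2783/30, so the three lines have no common point.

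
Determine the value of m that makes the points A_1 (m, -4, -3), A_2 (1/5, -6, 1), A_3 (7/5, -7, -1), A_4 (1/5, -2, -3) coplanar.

Coplanarity ⇔ det[A_1A_2; A_1A_3; A_1A_4] = 0.
Expanding, this is linear in m: (-12)m + (12) = 0.
So m = 1.

1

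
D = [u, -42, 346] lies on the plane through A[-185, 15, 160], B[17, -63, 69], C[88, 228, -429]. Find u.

-286

A normal to the plane is n = AB × AC = (65325, 94135, 64320).
D lies in the plane iff n · AD = 0.
This gives (65325)u + (18682950) = 0, so u = -286.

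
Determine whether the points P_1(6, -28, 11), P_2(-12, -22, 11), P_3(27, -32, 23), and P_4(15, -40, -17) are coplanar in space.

No

With P_1 as base: P_1P_2 = (-18, 6, 0), P_1P_3 = (21, -4, 12), P_1P_4 = (9, -12, -28).
P_1P_3 × P_1P_4 = (256, 696, -216).
P_1P_2 · (P_1P_3 × P_1P_4) = -432.
Since -432 ≠ 0, the four points are not coplanar.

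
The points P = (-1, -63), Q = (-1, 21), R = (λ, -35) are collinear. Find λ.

-1

The three points are collinear iff det[PQ; PR] = 0.
This determinant is linear in λ: (-84)λ + (-84) = 0, so λ = -1.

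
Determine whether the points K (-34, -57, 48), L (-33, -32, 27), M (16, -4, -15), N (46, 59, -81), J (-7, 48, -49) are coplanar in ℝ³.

No

The plane through K, L, M has normal n = KL × KM = (-462, -987, -1197) and equation n·P = 14511.
Checking the remaining points: n·N = 17472, n·J = 14511.
Since n·N = 17472 ≠ 14511, N is off the plane and the points are not all coplanar.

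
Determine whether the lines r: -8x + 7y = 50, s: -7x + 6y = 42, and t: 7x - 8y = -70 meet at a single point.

Yes

Lines aᵢx + bᵢy = cᵢ with pairwise distinct directions are concurrent exactly when det[aᵢ bᵢ cᵢ] = 0.
Here the determinant is 0.
It vanishes, so the lines are concurrent at (6, 14).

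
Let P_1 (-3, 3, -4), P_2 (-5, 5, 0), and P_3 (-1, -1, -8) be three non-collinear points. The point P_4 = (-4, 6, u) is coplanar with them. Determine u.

-2

The plane through P_1, P_2, P_3 has equation 8x + 4z = -40.
Substituting P_4: (4)u + (-32) = -40, so u = -2.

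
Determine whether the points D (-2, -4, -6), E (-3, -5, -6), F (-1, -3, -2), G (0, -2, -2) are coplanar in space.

A normal to the plane through D, E, F is n = DE × DF = (-4, 4, 0).
The plane has equation n·P = -8. For G: n·G = -8.
Equal, so G lies in the plane and all four are coplanar.

Yes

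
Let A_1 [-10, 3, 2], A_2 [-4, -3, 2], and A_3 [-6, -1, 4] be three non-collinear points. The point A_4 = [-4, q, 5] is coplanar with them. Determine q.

Coplanarity requires A_1A_2 · (A_1A_3 × A_1A_4) = 0.
A_1A_2 = (6, -6, 0), A_1A_3 = (4, -4, 2); the triple product is linear in q with coefficient -12 and constant term -36.
Setting it to zero: q = -3.

-3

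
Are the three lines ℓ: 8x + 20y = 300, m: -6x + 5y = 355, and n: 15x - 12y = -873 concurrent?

Yes

Lines aᵢx + bᵢy = cᵢ with pairwise distinct directions are concurrent exactly when det[aᵢ bᵢ cᵢ] = 0.
Here the determinant is 0.
It vanishes, so the lines are concurrent at (-35, 29).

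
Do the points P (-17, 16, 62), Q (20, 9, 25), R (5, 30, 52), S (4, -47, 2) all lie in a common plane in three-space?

Yes

The four points are coplanar iff the 3×3 determinant with rows PQ, PR, PS is zero.
Rows: (37, -7, -37), (22, 14, -10), (21, -63, -60).
Expanding along the first row: (37)(-1470) − (-7)(-1110) + (-37)(-1680) = 0.
Zero determinant ⇒ coplanar.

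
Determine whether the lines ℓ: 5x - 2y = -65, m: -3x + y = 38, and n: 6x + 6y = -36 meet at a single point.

The three lines meet at one point iff the augmented coefficient matrix [aᵢ bᵢ cᵢ] has rank < 3, i.e. its determinant vanishes.
Here the determinant is 0.
It vanishes, so the lines are concurrent at (-11, 5).

Yes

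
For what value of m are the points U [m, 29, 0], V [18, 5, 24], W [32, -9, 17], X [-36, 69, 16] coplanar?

The points are coplanar iff UV · (UW × UX) = 0.
Expanding, this is linear in m: (-560)m + (1680) = 0.
So m = 3.

3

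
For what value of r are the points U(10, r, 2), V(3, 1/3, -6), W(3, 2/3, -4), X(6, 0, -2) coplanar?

-2/3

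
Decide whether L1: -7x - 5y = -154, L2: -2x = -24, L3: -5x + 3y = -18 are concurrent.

Intersecting L1 and L2: solving the 2×2 system gives (x, y) = (12, 14).
Substitute into L3: (-5)(12) + (3)(14) = -18.
This equals -18, so (12, 14) lies on all three lines and they are concurrent.

Yes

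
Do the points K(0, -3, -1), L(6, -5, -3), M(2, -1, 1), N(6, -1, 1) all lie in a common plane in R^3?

Yes

The four points are coplanar iff the 3×3 determinant with rows KL, KM, KN is zero.
Rows: (6, -2, -2), (2, 2, 2), (6, 2, 2).
Expanding along the first row: (6)(0) − (-2)(-8) + (-2)(-8) = 0.
Zero determinant ⇒ coplanar.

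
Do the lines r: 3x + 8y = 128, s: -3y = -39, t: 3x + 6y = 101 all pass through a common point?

No

The three lines meet at one point iff the augmented coefficient matrix [aᵢ bᵢ cᵢ] has rank < 3, i.e. its determinant vanishes.
Here the determinant is 9.
Nonzero, so no common point exists.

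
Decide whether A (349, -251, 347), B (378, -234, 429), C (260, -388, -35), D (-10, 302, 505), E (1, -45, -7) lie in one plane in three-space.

The plane through A, B, C has normal n = AB × AC = (4740, 3780, -2460) and equation n·P = -148140.
Checking the remaining points: n·D = -148140, n·E = -148140.
All equal -148140, so all 5 points lie in one plane.

Yes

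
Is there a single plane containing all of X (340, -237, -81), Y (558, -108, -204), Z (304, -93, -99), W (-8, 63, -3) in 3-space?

No

A normal to the plane through X, Y, Z is n = XY × XZ = (15390, 8352, 36036).
The plane has equation n·P = 334260. For W: n·W = 294948.
294948 ≠ 334260, so W is off the plane.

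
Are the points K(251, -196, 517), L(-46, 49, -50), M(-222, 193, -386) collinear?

No

KL = (-297, 245, -567), KM = (-473, 389, -903).
Comparing components 2 and 3: (245)(-903) − (-567)(389) = -672 ≠ 0, so KL and KM are not parallel and the points are not collinear.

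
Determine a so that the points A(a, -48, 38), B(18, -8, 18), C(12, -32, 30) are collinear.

8

Direction BC = (-6, -24, 12). From the y-coordinate of A, the parameter along the line is τ = (-48 − (-8))/(-24) = 5/3.
Then a = 18 + 5/3·(-6) = 8.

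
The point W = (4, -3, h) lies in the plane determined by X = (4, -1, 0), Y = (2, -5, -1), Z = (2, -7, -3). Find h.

-2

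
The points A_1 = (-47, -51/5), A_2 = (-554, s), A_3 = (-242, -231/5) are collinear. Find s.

Collinearity: (A_2 − A_1) must be parallel to (A_3 − A_1) = (-195, -36).
Cross-multiplying the components: (s − (-51/5))·(-195) = (-507)·(-36).
Solving gives s = -519/5.

-519/5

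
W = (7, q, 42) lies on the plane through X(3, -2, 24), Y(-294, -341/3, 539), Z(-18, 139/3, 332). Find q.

14/3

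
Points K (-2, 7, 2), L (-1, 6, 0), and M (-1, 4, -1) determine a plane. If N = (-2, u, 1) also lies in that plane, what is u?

The plane through K, L, M has equation −3x + 1y − 2z = 9.
Substituting N: (1)u + (4) = 9, so u = 5.

5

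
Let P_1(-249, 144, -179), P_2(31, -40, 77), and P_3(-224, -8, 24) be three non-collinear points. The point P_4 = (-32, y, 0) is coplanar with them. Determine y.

The plane through P_1, P_2, P_3 has equation 1560x − 50440y − 37960z = -856960.
Substituting P_4: (-50440)y + (-49920) = -856960, so y = 16.

16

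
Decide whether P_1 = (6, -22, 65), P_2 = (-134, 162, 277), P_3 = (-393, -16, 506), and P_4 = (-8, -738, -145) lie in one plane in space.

Yes

The four points are coplanar iff the 3×3 determinant with rows P_1P_2, P_1P_3, P_1P_4 is zero.
Rows: (-140, 184, 212), (-399, 6, 441), (-14, -716, -210).
Expanding along the first row: (-140)(314496) − (184)(89964) + (212)(285768) = 0.
Zero determinant ⇒ coplanar.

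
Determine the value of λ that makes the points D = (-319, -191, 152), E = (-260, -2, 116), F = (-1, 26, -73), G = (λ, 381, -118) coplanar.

The points are coplanar iff DE · (DF × DG) = 0.
Expanding, this is linear in λ: (-34713)λ + (2742327) = 0.
So λ = 79.

79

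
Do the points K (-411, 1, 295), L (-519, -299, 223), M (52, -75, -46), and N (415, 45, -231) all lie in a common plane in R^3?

No

With K as base: KL = (-108, -300, -72), KM = (463, -76, -341), KN = (826, 44, -526).
KM × KN = (54980, -38128, 83148).
KL · (KM × KN) = -486096.
Since -486096 ≠ 0, the four points are not coplanar.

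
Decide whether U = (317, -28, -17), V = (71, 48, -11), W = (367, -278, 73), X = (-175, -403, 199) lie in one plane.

The four points are coplanar iff the 3×3 determinant with rows UV, UW, UX is zero.
Rows: (-246, 76, 6), (50, -250, 90), (-492, -375, 216).
Expanding along the first row: (-246)(-20250) − (76)(55080) + (6)(-141750) = -55080.
Nonzero ⇒ not coplanar.

No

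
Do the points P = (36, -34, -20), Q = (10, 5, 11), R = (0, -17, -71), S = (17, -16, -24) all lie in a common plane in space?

Yes

A normal to the plane through P, Q, R is n = PQ × PR = (-2516, -2442, 962).
The plane has equation n·X = -26788. For S: n·S = -26788.
Equal, so S lies in the plane and all four are coplanar.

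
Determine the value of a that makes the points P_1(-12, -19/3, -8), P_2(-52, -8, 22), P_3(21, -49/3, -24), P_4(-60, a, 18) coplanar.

14/3

The points are coplanar iff P_1P_2 · (P_1P_3 × P_1P_4) = 0.
Expanding, this is linear in a: (350)a + (-4900/3) = 0.
So a = 14/3.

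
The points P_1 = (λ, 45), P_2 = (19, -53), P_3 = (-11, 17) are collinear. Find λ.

-23

The three points are collinear iff det[P_1P_2; P_1P_3] = 0.
This determinant is linear in λ: (-70)λ + (-1610) = 0, so λ = -23.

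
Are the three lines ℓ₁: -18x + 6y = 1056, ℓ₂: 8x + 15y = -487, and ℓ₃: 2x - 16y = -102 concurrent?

Yes

Lines aᵢx + bᵢy = cᵢ with pairwise distinct directions are concurrent exactly when det[aᵢ bᵢ cᵢ] = 0.
Here the determinant is 0.
It vanishes, so the lines are concurrent at (-59, -1).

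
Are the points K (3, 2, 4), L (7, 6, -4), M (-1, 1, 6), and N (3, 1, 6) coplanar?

Yes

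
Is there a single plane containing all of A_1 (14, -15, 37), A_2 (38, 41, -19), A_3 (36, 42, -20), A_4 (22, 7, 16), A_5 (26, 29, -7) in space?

The plane through A_1, A_2, A_3 has normal n = A_1A_2 × A_1A_3 = (0, 136, 136) and equation n·P = 2992.
Checking the remaining points: n·A_4 = 3128, n·A_5 = 2992.
Since n·A_4 = 3128 ≠ 2992, A_4 is off the plane and the points are not all coplanar.

No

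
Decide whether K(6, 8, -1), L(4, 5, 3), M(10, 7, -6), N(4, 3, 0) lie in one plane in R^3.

No

With K as base: KL = (-2, -3, 4), KM = (4, -1, -5), KN = (-2, -5, 1).
KM × KN = (-26, 6, -22).
KL · (KM × KN) = -54.
Since -54 ≠ 0, the four points are not coplanar.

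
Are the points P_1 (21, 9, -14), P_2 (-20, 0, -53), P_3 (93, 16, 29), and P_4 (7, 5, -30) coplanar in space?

The four points are coplanar iff the 3×3 determinant with rows P_1P_2, P_1P_3, P_1P_4 is zero.
Rows: (-41, -9, -39), (72, 7, 43), (-14, -4, -16).
Expanding along the first row: (-41)(60) − (-9)(-550) + (-39)(-190) = 0.
Zero determinant ⇒ coplanar.

Yes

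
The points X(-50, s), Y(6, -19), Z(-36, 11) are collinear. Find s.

21

Collinearity: (X − Y) must be parallel to (Z − Y) = (-42, 30).
Cross-multiplying the components: (s − (-19))·(-42) = (-56)·(30).
Solving gives s = 21.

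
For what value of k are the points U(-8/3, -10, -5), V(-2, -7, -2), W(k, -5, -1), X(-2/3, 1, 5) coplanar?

Coplanarity ⇔ det[UV; UW; UX] = 0.
Expanding, this is linear in k: (3)k + (6) = 0.
So k = -2.

-2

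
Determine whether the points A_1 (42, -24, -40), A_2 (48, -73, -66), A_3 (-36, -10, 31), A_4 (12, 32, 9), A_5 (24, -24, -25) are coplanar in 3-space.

Yes

The plane through A_1, A_2, A_3 has normal n = A_1A_2 × A_1A_3 = (-3115, 1602, -3738) and equation n·P = -19758.
Checking the remaining points: n·A_4 = -19758, n·A_5 = -19758.
All equal -19758, so all 5 points lie in one plane.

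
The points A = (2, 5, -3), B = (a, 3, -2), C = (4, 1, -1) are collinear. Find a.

Direction AC = (2, -4, 2). From the y-coordinate of B, the parameter along the line is τ = (3 − 5)/(-4) = 1/2.
Then a = 2 + 1/2·(2) = 3.

3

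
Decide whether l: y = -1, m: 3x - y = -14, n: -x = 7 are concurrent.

No

Intersecting l and m: solving the 2×2 system gives (x, y) = (-5, -1).
Substitute into n: (-1)(-5) + (0)(-1) = 5.
But n requires 7 ≠ 5, so the three lines have no common point.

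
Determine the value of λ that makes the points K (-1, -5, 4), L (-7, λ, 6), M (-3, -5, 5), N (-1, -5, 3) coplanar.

-5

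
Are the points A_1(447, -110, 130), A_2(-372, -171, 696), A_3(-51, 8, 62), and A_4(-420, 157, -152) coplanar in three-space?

Yes

The four points are coplanar iff the 3×3 determinant with rows A_1A_2, A_1A_3, A_1A_4 is zero.
Rows: (-819, -61, 566), (-498, 118, -68), (-867, 267, -282).
Expanding along the first row: (-819)(-15120) − (-61)(81480) + (566)(-30660) = 0.
Zero determinant ⇒ coplanar.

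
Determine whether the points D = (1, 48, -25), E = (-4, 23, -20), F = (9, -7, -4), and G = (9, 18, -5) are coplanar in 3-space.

With D as base: DE = (-5, -25, 5), DF = (8, -55, 21), DG = (8, -30, 20).
DF × DG = (-470, 8, 200).
DE · (DF × DG) = 3150.
Since 3150 ≠ 0, the four points are not coplanar.

No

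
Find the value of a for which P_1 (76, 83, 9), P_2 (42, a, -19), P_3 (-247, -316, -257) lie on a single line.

41

Collinearity requires P_1P_2 × P_1P_3 = 0; each component is linear in a.
The x-component gives (-266)a + (10906) = 0, so a = 41.
The remaining components then also vanish.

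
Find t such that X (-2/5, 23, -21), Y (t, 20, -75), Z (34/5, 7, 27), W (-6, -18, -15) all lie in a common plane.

-12

Normal to plane XZW: n = (1872, -312, -1924/5); plane equation n·P = 156.
Requiring n·Y = 156: (1872)t + (22620) = 156.
So t = -12.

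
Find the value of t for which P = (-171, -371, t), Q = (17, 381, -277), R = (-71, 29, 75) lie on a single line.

475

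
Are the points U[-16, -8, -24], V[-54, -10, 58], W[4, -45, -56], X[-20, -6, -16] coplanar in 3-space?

No

The four points are coplanar iff the 3×3 determinant with rows UV, UW, UX is zero.
Rows: (-38, -2, 82), (20, -37, -32), (-4, 2, 8).
Expanding along the first row: (-38)(-232) − (-2)(32) + (82)(-108) = 24.
Nonzero ⇒ not coplanar.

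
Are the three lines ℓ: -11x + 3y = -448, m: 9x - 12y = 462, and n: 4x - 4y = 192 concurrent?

Lines aᵢx + bᵢy = cᵢ with pairwise distinct directions are concurrent exactly when det[aᵢ bᵢ cᵢ] = 0.
Here the determinant is 0.
It vanishes, so the lines are concurrent at (38, -10).

Yes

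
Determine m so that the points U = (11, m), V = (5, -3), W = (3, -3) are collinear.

-3

Collinearity: (U − V) must be parallel to (W − V) = (-2, 0).
Cross-multiplying the components: (m − (-3))·(-2) = (6)·(0).
Solving gives m = -3.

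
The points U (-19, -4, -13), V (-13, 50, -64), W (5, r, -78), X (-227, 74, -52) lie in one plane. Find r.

Normal to plane UVX: n = (1872, 10842, 11700); plane equation n·P = -231036.
Requiring n·W = -231036: (10842)r + (-903240) = -231036.
So r = 62.

62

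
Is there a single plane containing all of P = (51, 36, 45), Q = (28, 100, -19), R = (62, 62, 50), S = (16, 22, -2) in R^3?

The four points are coplanar iff the 3×3 determinant with rows PQ, PR, PS is zero.
Rows: (-23, 64, -64), (11, 26, 5), (-35, -14, -47).
Expanding along the first row: (-23)(-1152) − (64)(-342) + (-64)(756) = 0.
Zero determinant ⇒ coplanar.

Yes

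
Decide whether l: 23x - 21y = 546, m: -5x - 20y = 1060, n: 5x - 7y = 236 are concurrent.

No

The three lines meet at one point iff the augmented coefficient matrix [aᵢ bᵢ cᵢ] has rank < 3, i.e. its determinant vanishes.
Here the determinant is -270.
Nonzero, so no common point exists.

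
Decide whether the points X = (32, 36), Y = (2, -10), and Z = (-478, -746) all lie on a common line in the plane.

Yes

XY = (-30, -46), XZ = (-510, -782).
det[XY; XZ] = (-30)(-782) − (-46)(-510) = 0.
The determinant is zero, so the points are collinear.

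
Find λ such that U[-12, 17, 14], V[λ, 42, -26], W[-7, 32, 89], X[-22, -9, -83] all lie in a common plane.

Normal to plane UWX: n = (495, -265, 20); plane equation n·P = -10165.
Requiring n·V = -10165: (495)λ + (-11650) = -10165.
So λ = 3.

3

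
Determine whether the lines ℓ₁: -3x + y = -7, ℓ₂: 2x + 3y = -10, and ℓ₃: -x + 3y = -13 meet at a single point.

Yes

Intersecting ℓ₁ and ℓ₂: solving the 2×2 system gives (x, y) = (1, -4).
Substitute into ℓ₃: (-1)(1) + (3)(-4) = -13.
This equals -13, so (1, -4) lies on all three lines and they are concurrent.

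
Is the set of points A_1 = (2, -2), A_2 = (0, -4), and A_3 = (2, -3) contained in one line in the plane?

A_1A_2 = (-2, -2), A_1A_3 = (0, -1).
If collinear, A_1A_3 would be a scalar multiple of A_1A_2. But (-2)·(-1) ≠ (-2)·(0) (difference 2), so they are not parallel; the points are not collinear.

No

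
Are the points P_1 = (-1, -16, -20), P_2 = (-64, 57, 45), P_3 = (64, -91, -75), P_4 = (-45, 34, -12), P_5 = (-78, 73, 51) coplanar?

The plane through P_1, P_2, P_3 has normal n = P_1P_2 × P_1P_3 = (860, 760, -20) and equation n·P = -12620.
Checking the remaining points: n·P_4 = -12620, n·P_5 = -12620.
All equal -12620, so all 5 points lie in one plane.

Yes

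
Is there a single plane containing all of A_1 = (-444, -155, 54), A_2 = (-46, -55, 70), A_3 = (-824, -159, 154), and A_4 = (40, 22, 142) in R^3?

With A_1 as base: A_1A_2 = (398, 100, 16), A_1A_3 = (-380, -4, 100), A_1A_4 = (484, 177, 88).
A_1A_3 × A_1A_4 = (-18052, 81840, -65324).
A_1A_2 · (A_1A_3 × A_1A_4) = -45880.
Since -45880 ≠ 0, the four points are not coplanar.

No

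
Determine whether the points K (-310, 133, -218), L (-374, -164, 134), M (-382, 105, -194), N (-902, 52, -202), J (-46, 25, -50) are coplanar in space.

The plane through K, L, M has normal n = KL × KM = (2728, -23808, -19592) and equation n·P = 258912.
Checking the remaining points: n·N = 258912, n·J = 258912.
All equal 258912, so all 5 points lie in one plane.

Yes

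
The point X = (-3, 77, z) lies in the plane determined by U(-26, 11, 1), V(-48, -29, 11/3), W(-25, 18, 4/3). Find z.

A normal to the plane is n = UV × UW = (-32, 10, -114).
X lies in the plane iff n · UX = 0.
This gives (-114)z + (38) = 0, so z = 1/3.

1/3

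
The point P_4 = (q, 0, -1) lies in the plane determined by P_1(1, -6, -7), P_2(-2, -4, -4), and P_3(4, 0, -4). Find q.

A normal to the plane is n = P_1P_2 × P_1P_3 = (-12, 18, -24).
P_4 lies in the plane iff n · P_1P_4 = 0.
This gives (-12)q + (-24) = 0, so q = -2.

-2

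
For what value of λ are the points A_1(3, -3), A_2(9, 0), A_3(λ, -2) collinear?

5

The three points are collinear iff det[A_1A_2; A_1A_3] = 0.
This determinant is linear in λ: (-3)λ + (15) = 0, so λ = 5.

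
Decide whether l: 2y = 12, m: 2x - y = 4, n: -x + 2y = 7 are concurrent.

Intersecting l and m: solving the 2×2 system gives (x, y) = (5, 6).
Substitute into n: (-1)(5) + (2)(6) = 7.
This equals 7, so (5, 6) lies on all three lines and they are concurrent.

Yes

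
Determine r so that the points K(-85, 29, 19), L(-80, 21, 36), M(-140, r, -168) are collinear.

117

Direction KL = (5, -8, 17). From the x-coordinate of M, the parameter along the line is τ = (-140 − (-85))/5 = -11.
Then r = 29 + (-11)·(-8) = 117.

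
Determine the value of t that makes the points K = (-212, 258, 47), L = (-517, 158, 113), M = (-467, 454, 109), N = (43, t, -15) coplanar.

62

The points are coplanar iff KL · (KM × KN) = 0.
Expanding, this is linear in t: (2080)t + (-128960) = 0.
So t = 62.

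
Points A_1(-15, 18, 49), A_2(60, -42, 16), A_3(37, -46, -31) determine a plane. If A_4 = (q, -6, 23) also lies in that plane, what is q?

Coplanarity requires A_1A_2 · (A_1A_3 × A_1A_4) = 0.
A_1A_2 = (75, -60, -33), A_1A_3 = (52, -64, -80); the triple product is linear in q with coefficient 2688 and constant term -18816.
Setting it to zero: q = 7.

7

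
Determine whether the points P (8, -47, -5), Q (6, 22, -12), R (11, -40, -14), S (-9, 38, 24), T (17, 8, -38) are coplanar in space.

Yes

The plane through P, Q, R has normal n = PQ × PR = (-572, -39, -221) and equation n·X = -1638.
Checking the remaining points: n·S = -1638, n·T = -1638.
All equal -1638, so all 5 points lie in one plane.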